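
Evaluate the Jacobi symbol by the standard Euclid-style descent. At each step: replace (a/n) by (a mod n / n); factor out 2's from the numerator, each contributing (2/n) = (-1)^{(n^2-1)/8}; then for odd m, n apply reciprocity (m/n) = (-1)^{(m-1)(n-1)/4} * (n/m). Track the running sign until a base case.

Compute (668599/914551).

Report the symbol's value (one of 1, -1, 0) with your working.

1

flip (668599/914551) -> (914551/668599): both odd, 668599 mod 4 = 3, 914551 mod 4 = 3, so the flip contributes -1; sign now -1
(914551/668599): 914551 mod 668599 = 245952, so (914551/668599) = (245952/668599)
factor out 2^6: 245952 = 2^6·3843; with 668599 mod 8 = 7, (2/668599) = +1; sign now -1; continue with (3843/668599)
flip (3843/668599) -> (668599/3843): both odd, 3843 mod 4 = 3, 668599 mod 4 = 3, so the flip contributes -1; sign now +1
(668599/3843): 668599 mod 3843 = 3760, so (668599/3843) = (3760/3843)
factor out 2^4: 3760 = 2^4·235; with 3843 mod 8 = 3, (2/3843) = -1; sign now +1; continue with (235/3843)
flip (235/3843) -> (3843/235): both odd, 235 mod 4 = 3, 3843 mod 4 = 3, so the flip contributes -1; sign now -1
(3843/235): 3843 mod 235 = 83, so (3843/235) = (83/235)
flip (83/235) -> (235/83): both odd, 83 mod 4 = 3, 235 mod 4 = 3, so the flip contributes -1; sign now +1
(235/83): 235 mod 83 = 69, so (235/83) = (69/83)
flip (69/83) -> (83/69): both odd, 69 mod 4 = 1, 83 mod 4 = 3, so the flip contributes +1; sign now +1
(83/69): 83 mod 69 = 14, so (83/69) = (14/69)
factor out 2^1: 14 = 2^1·7; with 69 mod 8 = 5, (2/69) = -1; sign now -1; continue with (7/69)
flip (7/69) -> (69/7): both odd, 7 mod 4 = 3, 69 mod 4 = 1, so the flip contributes +1; sign now -1
(69/7): 69 mod 7 = 6, so (69/7) = (6/7)
factor out 2^1: 6 = 2^1·3; with 7 mod 8 = 7, (2/7) = +1; sign now -1; continue with (3/7)
flip (3/7) -> (7/3): both odd, 3 mod 4 = 3, 7 mod 4 = 3, so the flip contributes -1; sign now +1
(7/3): 7 mod 3 = 1, so (7/3) = (1/3)
reached (1/3) = 1, so the symbol is +1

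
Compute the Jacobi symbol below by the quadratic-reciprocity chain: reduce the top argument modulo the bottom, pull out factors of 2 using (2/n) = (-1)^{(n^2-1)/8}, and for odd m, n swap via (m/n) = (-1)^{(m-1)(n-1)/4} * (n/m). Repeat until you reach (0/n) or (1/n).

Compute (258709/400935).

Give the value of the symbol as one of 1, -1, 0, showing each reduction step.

flip (258709/400935) -> (400935/258709): both odd, 258709 mod 4 = 1, 400935 mod 4 = 3, so the flip contributes +1; sign now +1
(400935/258709): 400935 mod 258709 = 142226, so (400935/258709) = (142226/258709)
factor out 2^1: 142226 = 2^1·71113; with 258709 mod 8 = 5, (2/258709) = -1; sign now -1; continue with (71113/258709)
flip (71113/258709) -> (258709/71113): both odd, 71113 mod 4 = 1, 258709 mod 4 = 1, so the flip contributes +1; sign now -1
(258709/71113): 258709 mod 71113 = 45370, so (258709/71113) = (45370/71113)
factor out 2^1: 45370 = 2^1·22685; with 71113 mod 8 = 1, (2/71113) = +1; sign now -1; continue with (22685/71113)
flip (22685/71113) -> (71113/22685): both odd, 22685 mod 4 = 1, 71113 mod 4 = 1, so the flip contributes +1; sign now -1
(71113/22685): 71113 mod 22685 = 3058, so (71113/22685) = (3058/22685)
factor out 2^1: 3058 = 2^1·1529; with 22685 mod 8 = 5, (2/22685) = -1; sign now +1; continue with (1529/22685)
flip (1529/22685) -> (22685/1529): both odd, 1529 mod 4 = 1, 22685 mod 4 = 1, so the flip contributes +1; sign now +1
(22685/1529): 22685 mod 1529 = 1279, so (22685/1529) = (1279/1529)
flip (1279/1529) -> (1529/1279): both odd, 1279 mod 4 = 3, 1529 mod 4 = 1, so the flip contributes +1; sign now +1
(1529/1279): 1529 mod 1279 = 250, so (1529/1279) = (250/1279)
factor out 2^1: 250 = 2^1·125; with 1279 mod 8 = 7, (2/1279) = +1; sign now +1; continue with (125/1279)
flip (125/1279) -> (1279/125): both odd, 125 mod 4 = 1, 1279 mod 4 = 3, so the flip contributes +1; sign now +1
(1279/125): 1279 mod 125 = 29, so (1279/125) = (29/125)
flip (29/125) -> (125/29): both odd, 29 mod 4 = 1, 125 mod 4 = 1, so the flip contributes +1; sign now +1
(125/29): 125 mod 29 = 9, so (125/29) = (9/29)
flip (9/29) -> (29/9): both odd, 9 mod 4 = 1, 29 mod 4 = 1, so the flip contributes +1; sign now +1
(29/9): 29 mod 9 = 2, so (29/9) = (2/9)
factor out 2^1: 2 = 2^1·1; with 9 mod 8 = 1, (2/9) = +1; sign now +1; continue with (1/9)
reached (1/9) = 1, so the symbol is +1

1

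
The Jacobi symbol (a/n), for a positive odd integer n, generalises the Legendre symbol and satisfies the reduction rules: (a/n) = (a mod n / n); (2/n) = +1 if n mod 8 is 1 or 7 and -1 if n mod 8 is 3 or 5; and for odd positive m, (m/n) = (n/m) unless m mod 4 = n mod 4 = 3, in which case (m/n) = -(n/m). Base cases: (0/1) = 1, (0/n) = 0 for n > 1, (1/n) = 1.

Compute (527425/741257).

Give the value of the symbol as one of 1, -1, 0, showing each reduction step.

reciprocity: (527425/741257) = +1·(741257/527425) since 527425 mod 4 = 1, 741257 mod 4 = 1; sign now +1
(741257/527425) = (213832/527425)   [reduce mod 527425]
213832 = 2^3·26729; (2/527425) = +1 since 527425 mod 8 = 1, so (213832/527425) = (+1)^3·(26729/527425); sign now +1
reciprocity: (26729/527425) = +1·(527425/26729) since 26729 mod 4 = 1, 527425 mod 4 = 1; sign now +1
(527425/26729) = (19574/26729)   [reduce mod 26729]
19574 = 2^1·9787; (2/26729) = +1 since 26729 mod 8 = 1, so (19574/26729) = (+1)^1·(9787/26729); sign now +1
reciprocity: (9787/26729) = +1·(26729/9787) since 9787 mod 4 = 3, 26729 mod 4 = 1; sign now +1
(26729/9787) = (7155/9787)   [reduce mod 9787]
reciprocity: (7155/9787) = -1·(9787/7155) since 7155 mod 4 = 3, 9787 mod 4 = 3; sign now -1
(9787/7155) = (2632/7155)   [reduce mod 7155]
2632 = 2^3·329; (2/7155) = -1 since 7155 mod 8 = 3, so (2632/7155) = (-1)^3·(329/7155); sign now +1
reciprocity: (329/7155) = +1·(7155/329) since 329 mod 4 = 1, 7155 mod 4 = 3; sign now +1
(7155/329) = (246/329)   [reduce mod 329]
246 = 2^1·123; (2/329) = +1 since 329 mod 8 = 1, so (246/329) = (+1)^1·(123/329); sign now +1
reciprocity: (123/329) = +1·(329/123) since 123 mod 4 = 3, 329 mod 4 = 1; sign now +1
(329/123) = (83/123)   [reduce mod 123]
reciprocity: (83/123) = -1·(123/83) since 83 mod 4 = 3, 123 mod 4 = 3; sign now -1
(123/83) = (40/83)   [reduce mod 83]
40 = 2^3·5; (2/83) = -1 since 83 mod 8 = 3, so (40/83) = (-1)^3·(5/83); sign now +1
reciprocity: (5/83) = +1·(83/5) since 5 mod 4 = 1, 83 mod 4 = 3; sign now +1
(83/5) = (3/5)   [reduce mod 5]
reciprocity: (3/5) = +1·(5/3) since 3 mod 4 = 3, 5 mod 4 = 1; sign now +1
(5/3) = (2/3)   [reduce mod 3]
2 = 2^1·1; (2/3) = -1 since 3 mod 8 = 3, so (2/3) = (-1)^1·(1/3); sign now -1
(1/3) = 1; final value = sign = -1

-1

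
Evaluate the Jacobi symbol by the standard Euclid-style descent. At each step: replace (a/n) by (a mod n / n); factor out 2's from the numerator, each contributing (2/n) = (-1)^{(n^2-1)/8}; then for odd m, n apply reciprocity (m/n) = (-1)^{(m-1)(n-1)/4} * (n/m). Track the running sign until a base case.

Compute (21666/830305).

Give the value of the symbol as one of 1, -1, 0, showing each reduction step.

factor out 2^1: 21666 = 2^1·10833; with 830305 mod 8 = 1, (2/830305) = +1; sign now +1; continue with (10833/830305)
flip (10833/830305) -> (830305/10833): both odd, 10833 mod 4 = 1, 830305 mod 4 = 1, so the flip contributes +1; sign now +1
(830305/10833): 830305 mod 10833 = 6997, so (830305/10833) = (6997/10833)
flip (6997/10833) -> (10833/6997): both odd, 6997 mod 4 = 1, 10833 mod 4 = 1, so the flip contributes +1; sign now +1
(10833/6997): 10833 mod 6997 = 3836, so (10833/6997) = (3836/6997)
factor out 2^2: 3836 = 2^2·959; with 6997 mod 8 = 5, (2/6997) = -1; sign now +1; continue with (959/6997)
flip (959/6997) -> (6997/959): both odd, 959 mod 4 = 3, 6997 mod 4 = 1, so the flip contributes +1; sign now +1
(6997/959): 6997 mod 959 = 284, so (6997/959) = (284/959)
factor out 2^2: 284 = 2^2·71; with 959 mod 8 = 7, (2/959) = +1; sign now +1; continue with (71/959)
flip (71/959) -> (959/71): both odd, 71 mod 4 = 3, 959 mod 4 = 3, so the flip contributes -1; sign now -1
(959/71): 959 mod 71 = 36, so (959/71) = (36/71)
factor out 2^2: 36 = 2^2·9; with 71 mod 8 = 7, (2/71) = +1; sign now -1; continue with (9/71)
flip (9/71) -> (71/9): both odd, 9 mod 4 = 1, 71 mod 4 = 3, so the flip contributes +1; sign now -1
(71/9): 71 mod 9 = 8, so (71/9) = (8/9)
factor out 2^3: 8 = 2^3·1; with 9 mod 8 = 1, (2/9) = +1; sign now -1; continue with (1/9)
reached (1/9) = 1, so the symbol is -1

-1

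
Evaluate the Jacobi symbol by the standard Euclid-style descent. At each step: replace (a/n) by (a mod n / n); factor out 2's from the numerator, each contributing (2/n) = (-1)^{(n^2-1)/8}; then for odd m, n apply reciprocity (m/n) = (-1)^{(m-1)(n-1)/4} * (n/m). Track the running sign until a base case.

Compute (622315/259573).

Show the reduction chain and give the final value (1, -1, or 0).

-1

(622315/259573): 622315 mod 259573 = 103169, so (622315/259573) = (103169/259573)
flip (103169/259573) -> (259573/103169): both odd, 103169 mod 4 = 1, 259573 mod 4 = 1, so the flip contributes +1; sign now +1
(259573/103169): 259573 mod 103169 = 53235, so (259573/103169) = (53235/103169)
flip (53235/103169) -> (103169/53235): both odd, 53235 mod 4 = 3, 103169 mod 4 = 1, so the flip contributes +1; sign now +1
(103169/53235): 103169 mod 53235 = 49934, so (103169/53235) = (49934/53235)
factor out 2^1: 49934 = 2^1·24967; with 53235 mod 8 = 3, (2/53235) = -1; sign now -1; continue with (24967/53235)
flip (24967/53235) -> (53235/24967): both odd, 24967 mod 4 = 3, 53235 mod 4 = 3, so the flip contributes -1; sign now +1
(53235/24967): 53235 mod 24967 = 3301, so (53235/24967) = (3301/24967)
flip (3301/24967) -> (24967/3301): both odd, 3301 mod 4 = 1, 24967 mod 4 = 3, so the flip contributes +1; sign now +1
(24967/3301): 24967 mod 3301 = 1860, so (24967/3301) = (1860/3301)
factor out 2^2: 1860 = 2^2·465; with 3301 mod 8 = 5, (2/3301) = -1; sign now +1; continue with (465/3301)
flip (465/3301) -> (3301/465): both odd, 465 mod 4 = 1, 3301 mod 4 = 1, so the flip contributes +1; sign now +1
(3301/465): 3301 mod 465 = 46, so (3301/465) = (46/465)
factor out 2^1: 46 = 2^1·23; with 465 mod 8 = 1, (2/465) = +1; sign now +1; continue with (23/465)
flip (23/465) -> (465/23): both odd, 23 mod 4 = 3, 465 mod 4 = 1, so the flip contributes +1; sign now +1
(465/23): 465 mod 23 = 5, so (465/23) = (5/23)
flip (5/23) -> (23/5): both odd, 5 mod 4 = 1, 23 mod 4 = 3, so the flip contributes +1; sign now +1
(23/5): 23 mod 5 = 3, so (23/5) = (3/5)
flip (3/5) -> (5/3): both odd, 3 mod 4 = 3, 5 mod 4 = 1, so the flip contributes +1; sign now +1
(5/3): 5 mod 3 = 2, so (5/3) = (2/3)
factor out 2^1: 2 = 2^1·1; with 3 mod 8 = 3, (2/3) = -1; sign now -1; continue with (1/3)
reached (1/3) = 1, so the symbol is -1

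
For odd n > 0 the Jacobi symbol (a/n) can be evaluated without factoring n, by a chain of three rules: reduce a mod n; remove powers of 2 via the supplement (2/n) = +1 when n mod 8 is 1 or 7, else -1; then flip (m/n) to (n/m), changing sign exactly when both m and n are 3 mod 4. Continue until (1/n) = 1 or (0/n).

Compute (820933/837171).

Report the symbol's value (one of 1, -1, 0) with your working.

-1

flip (820933/837171) -> (837171/820933): both odd, 820933 mod 4 = 1, 837171 mod 4 = 3, so the flip contributes +1; sign now +1
(837171/820933): 837171 mod 820933 = 16238, so (837171/820933) = (16238/820933)
factor out 2^1: 16238 = 2^1·8119; with 820933 mod 8 = 5, (2/820933) = -1; sign now -1; continue with (8119/820933)
flip (8119/820933) -> (820933/8119): both odd, 8119 mod 4 = 3, 820933 mod 4 = 1, so the flip contributes +1; sign now -1
(820933/8119): 820933 mod 8119 = 914, so (820933/8119) = (914/8119)
factor out 2^1: 914 = 2^1·457; with 8119 mod 8 = 7, (2/8119) = +1; sign now -1; continue with (457/8119)
flip (457/8119) -> (8119/457): both odd, 457 mod 4 = 1, 8119 mod 4 = 3, so the flip contributes +1; sign now -1
(8119/457): 8119 mod 457 = 350, so (8119/457) = (350/457)
factor out 2^1: 350 = 2^1·175; with 457 mod 8 = 1, (2/457) = +1; sign now -1; continue with (175/457)
flip (175/457) -> (457/175): both odd, 175 mod 4 = 3, 457 mod 4 = 1, so the flip contributes +1; sign now -1
(457/175): 457 mod 175 = 107, so (457/175) = (107/175)
flip (107/175) -> (175/107): both odd, 107 mod 4 = 3, 175 mod 4 = 3, so the flip contributes -1; sign now +1
(175/107): 175 mod 107 = 68, so (175/107) = (68/107)
factor out 2^2: 68 = 2^2·17; with 107 mod 8 = 3, (2/107) = -1; sign now +1; continue with (17/107)
flip (17/107) -> (107/17): both odd, 17 mod 4 = 1, 107 mod 4 = 3, so the flip contributes +1; sign now +1
(107/17): 107 mod 17 = 5, so (107/17) = (5/17)
flip (5/17) -> (17/5): both odd, 5 mod 4 = 1, 17 mod 4 = 1, so the flip contributes +1; sign now +1
(17/5): 17 mod 5 = 2, so (17/5) = (2/5)
factor out 2^1: 2 = 2^1·1; with 5 mod 8 = 5, (2/5) = -1; sign now -1; continue with (1/5)
reached (1/5) = 1, so the symbol is -1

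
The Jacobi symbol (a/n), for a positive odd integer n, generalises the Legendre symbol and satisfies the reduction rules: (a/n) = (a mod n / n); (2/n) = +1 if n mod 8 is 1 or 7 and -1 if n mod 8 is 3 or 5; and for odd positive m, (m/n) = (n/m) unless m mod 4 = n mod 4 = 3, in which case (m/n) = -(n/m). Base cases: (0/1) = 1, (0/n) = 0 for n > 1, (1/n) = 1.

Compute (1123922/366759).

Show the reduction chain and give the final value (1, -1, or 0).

(1123922/366759) = (23645/366759)   [reduce mod 366759]
reciprocity: (23645/366759) = +1·(366759/23645) since 23645 mod 4 = 1, 366759 mod 4 = 3; sign now +1
(366759/23645) = (12084/23645)   [reduce mod 23645]
12084 = 2^2·3021; (2/23645) = -1 since 23645 mod 8 = 5, so (12084/23645) = (-1)^2·(3021/23645); sign now +1
reciprocity: (3021/23645) = +1·(23645/3021) since 3021 mod 4 = 1, 23645 mod 4 = 1; sign now +1
(23645/3021) = (2498/3021)   [reduce mod 3021]
2498 = 2^1·1249; (2/3021) = -1 since 3021 mod 8 = 5, so (2498/3021) = (-1)^1·(1249/3021); sign now -1
reciprocity: (1249/3021) = +1·(3021/1249) since 1249 mod 4 = 1, 3021 mod 4 = 1; sign now -1
(3021/1249) = (523/1249)   [reduce mod 1249]
reciprocity: (523/1249) = +1·(1249/523) since 523 mod 4 = 3, 1249 mod 4 = 1; sign now -1
(1249/523) = (203/523)   [reduce mod 523]
reciprocity: (203/523) = -1·(523/203) since 203 mod 4 = 3, 523 mod 4 = 3; sign now +1
(523/203) = (117/203)   [reduce mod 203]
reciprocity: (117/203) = +1·(203/117) since 117 mod 4 = 1, 203 mod 4 = 3; sign now +1
(203/117) = (86/117)   [reduce mod 117]
86 = 2^1·43; (2/117) = -1 since 117 mod 8 = 5, so (86/117) = (-1)^1·(43/117); sign now -1
reciprocity: (43/117) = +1·(117/43) since 43 mod 4 = 3, 117 mod 4 = 1; sign now -1
(117/43) = (31/43)   [reduce mod 43]
reciprocity: (31/43) = -1·(43/31) since 31 mod 4 = 3, 43 mod 4 = 3; sign now +1
(43/31) = (12/31)   [reduce mod 31]
12 = 2^2·3; (2/31) = +1 since 31 mod 8 = 7, so (12/31) = (+1)^2·(3/31); sign now +1
reciprocity: (3/31) = -1·(31/3) since 3 mod 4 = 3, 31 mod 4 = 3; sign now -1
(31/3) = (1/3)   [reduce mod 3]
(1/3) = 1; final value = sign = -1

-1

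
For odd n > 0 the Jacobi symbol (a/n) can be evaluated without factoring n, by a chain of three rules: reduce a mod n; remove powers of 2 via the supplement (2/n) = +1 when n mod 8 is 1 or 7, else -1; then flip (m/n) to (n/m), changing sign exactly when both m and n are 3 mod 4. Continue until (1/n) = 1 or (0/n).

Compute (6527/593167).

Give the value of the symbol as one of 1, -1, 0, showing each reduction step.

1

reciprocity: (6527/593167) = -1·(593167/6527) since 6527 mod 4 = 3, 593167 mod 4 = 3; sign now -1
(593167/6527) = (5737/6527)   [reduce mod 6527]
reciprocity: (5737/6527) = +1·(6527/5737) since 5737 mod 4 = 1, 6527 mod 4 = 3; sign now -1
(6527/5737) = (790/5737)   [reduce mod 5737]
790 = 2^1·395; (2/5737) = +1 since 5737 mod 8 = 1, so (790/5737) = (+1)^1·(395/5737); sign now -1
reciprocity: (395/5737) = +1·(5737/395) since 395 mod 4 = 3, 5737 mod 4 = 1; sign now -1
(5737/395) = (207/395)   [reduce mod 395]
reciprocity: (207/395) = -1·(395/207) since 207 mod 4 = 3, 395 mod 4 = 3; sign now +1
(395/207) = (188/207)   [reduce mod 207]
188 = 2^2·47; (2/207) = +1 since 207 mod 8 = 7, so (188/207) = (+1)^2·(47/207); sign now +1
reciprocity: (47/207) = -1·(207/47) since 47 mod 4 = 3, 207 mod 4 = 3; sign now -1
(207/47) = (19/47)   [reduce mod 47]
reciprocity: (19/47) = -1·(47/19) since 19 mod 4 = 3, 47 mod 4 = 3; sign now +1
(47/19) = (9/19)   [reduce mod 19]
reciprocity: (9/19) = +1·(19/9) since 9 mod 4 = 1, 19 mod 4 = 3; sign now +1
(19/9) = (1/9)   [reduce mod 9]
(1/9) = 1; final value = sign = +1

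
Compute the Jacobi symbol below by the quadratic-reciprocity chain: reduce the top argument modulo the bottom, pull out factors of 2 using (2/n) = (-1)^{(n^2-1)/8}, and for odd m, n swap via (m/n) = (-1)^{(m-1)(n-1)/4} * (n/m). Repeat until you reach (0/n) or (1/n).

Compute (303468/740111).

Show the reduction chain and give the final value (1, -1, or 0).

1

factor out 2^2: 303468 = 2^2·75867; with 740111 mod 8 = 7, (2/740111) = +1; sign now +1; continue with (75867/740111)
flip (75867/740111) -> (740111/75867): both odd, 75867 mod 4 = 3, 740111 mod 4 = 3, so the flip contributes -1; sign now -1
(740111/75867): 740111 mod 75867 = 57308, so (740111/75867) = (57308/75867)
factor out 2^2: 57308 = 2^2·14327; with 75867 mod 8 = 3, (2/75867) = -1; sign now -1; continue with (14327/75867)
flip (14327/75867) -> (75867/14327): both odd, 14327 mod 4 = 3, 75867 mod 4 = 3, so the flip contributes -1; sign now +1
(75867/14327): 75867 mod 14327 = 4232, so (75867/14327) = (4232/14327)
factor out 2^3: 4232 = 2^3·529; with 14327 mod 8 = 7, (2/14327) = +1; sign now +1; continue with (529/14327)
flip (529/14327) -> (14327/529): both odd, 529 mod 4 = 1, 14327 mod 4 = 3, so the flip contributes +1; sign now +1
(14327/529): 14327 mod 529 = 44, so (14327/529) = (44/529)
factor out 2^2: 44 = 2^2·11; with 529 mod 8 = 1, (2/529) = +1; sign now +1; continue with (11/529)
flip (11/529) -> (529/11): both odd, 11 mod 4 = 3, 529 mod 4 = 1, so the flip contributes +1; sign now +1
(529/11): 529 mod 11 = 1, so (529/11) = (1/11)
reached (1/11) = 1, so the symbol is +1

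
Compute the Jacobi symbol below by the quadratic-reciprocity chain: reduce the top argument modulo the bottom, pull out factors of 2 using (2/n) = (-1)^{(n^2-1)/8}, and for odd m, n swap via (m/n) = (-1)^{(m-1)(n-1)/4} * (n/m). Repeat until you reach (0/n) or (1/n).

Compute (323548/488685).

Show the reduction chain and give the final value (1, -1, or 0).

factor out 2^2: 323548 = 2^2·80887; with 488685 mod 8 = 5, (2/488685) = -1; sign now +1; continue with (80887/488685)
flip (80887/488685) -> (488685/80887): both odd, 80887 mod 4 = 3, 488685 mod 4 = 1, so the flip contributes +1; sign now +1
(488685/80887): 488685 mod 80887 = 3363, so (488685/80887) = (3363/80887)
flip (3363/80887) -> (80887/3363): both odd, 3363 mod 4 = 3, 80887 mod 4 = 3, so the flip contributes -1; sign now -1
(80887/3363): 80887 mod 3363 = 175, so (80887/3363) = (175/3363)
flip (175/3363) -> (3363/175): both odd, 175 mod 4 = 3, 3363 mod 4 = 3, so the flip contributes -1; sign now +1
(3363/175): 3363 mod 175 = 38, so (3363/175) = (38/175)
factor out 2^1: 38 = 2^1·19; with 175 mod 8 = 7, (2/175) = +1; sign now +1; continue with (19/175)
flip (19/175) -> (175/19): both odd, 19 mod 4 = 3, 175 mod 4 = 3, so the flip contributes -1; sign now -1
(175/19): 175 mod 19 = 4, so (175/19) = (4/19)
factor out 2^2: 4 = 2^2·1; with 19 mod 8 = 3, (2/19) = -1; sign now -1; continue with (1/19)
reached (1/19) = 1, so the symbol is -1

-1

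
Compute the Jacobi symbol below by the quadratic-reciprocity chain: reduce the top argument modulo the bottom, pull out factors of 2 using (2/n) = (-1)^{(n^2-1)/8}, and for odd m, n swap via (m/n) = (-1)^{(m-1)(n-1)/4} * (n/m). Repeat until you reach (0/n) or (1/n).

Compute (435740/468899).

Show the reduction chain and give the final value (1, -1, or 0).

factor out 2^2: 435740 = 2^2·108935; with 468899 mod 8 = 3, (2/468899) = -1; sign now +1; continue with (108935/468899)
flip (108935/468899) -> (468899/108935): both odd, 108935 mod 4 = 3, 468899 mod 4 = 3, so the flip contributes -1; sign now -1
(468899/108935): 468899 mod 108935 = 33159, so (468899/108935) = (33159/108935)
flip (33159/108935) -> (108935/33159): both odd, 33159 mod 4 = 3, 108935 mod 4 = 3, so the flip contributes -1; sign now +1
(108935/33159): 108935 mod 33159 = 9458, so (108935/33159) = (9458/33159)
factor out 2^1: 9458 = 2^1·4729; with 33159 mod 8 = 7, (2/33159) = +1; sign now +1; continue with (4729/33159)
flip (4729/33159) -> (33159/4729): both odd, 4729 mod 4 = 1, 33159 mod 4 = 3, so the flip contributes +1; sign now +1
(33159/4729): 33159 mod 4729 = 56, so (33159/4729) = (56/4729)
factor out 2^3: 56 = 2^3·7; with 4729 mod 8 = 1, (2/4729) = +1; sign now +1; continue with (7/4729)
flip (7/4729) -> (4729/7): both odd, 7 mod 4 = 3, 4729 mod 4 = 1, so the flip contributes +1; sign now +1
(4729/7): 4729 mod 7 = 4, so (4729/7) = (4/7)
factor out 2^2: 4 = 2^2·1; with 7 mod 8 = 7, (2/7) = +1; sign now +1; continue with (1/7)
reached (1/7) = 1, so the symbol is +1

1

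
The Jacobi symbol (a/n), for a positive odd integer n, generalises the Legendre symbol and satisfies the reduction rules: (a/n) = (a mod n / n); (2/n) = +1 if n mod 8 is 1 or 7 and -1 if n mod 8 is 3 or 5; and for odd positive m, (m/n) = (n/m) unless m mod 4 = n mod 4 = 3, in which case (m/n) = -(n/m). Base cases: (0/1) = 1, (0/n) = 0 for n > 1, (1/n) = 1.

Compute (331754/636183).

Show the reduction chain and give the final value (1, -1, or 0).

-1

factor out 2^1: 331754 = 2^1·165877; with 636183 mod 8 = 7, (2/636183) = +1; sign now +1; continue with (165877/636183)
flip (165877/636183) -> (636183/165877): both odd, 165877 mod 4 = 1, 636183 mod 4 = 3, so the flip contributes +1; sign now +1
(636183/165877): 636183 mod 165877 = 138552, so (636183/165877) = (138552/165877)
factor out 2^3: 138552 = 2^3·17319; with 165877 mod 8 = 5, (2/165877) = -1; sign now -1; continue with (17319/165877)
flip (17319/165877) -> (165877/17319): both odd, 17319 mod 4 = 3, 165877 mod 4 = 1, so the flip contributes +1; sign now -1
(165877/17319): 165877 mod 17319 = 10006, so (165877/17319) = (10006/17319)
factor out 2^1: 10006 = 2^1·5003; with 17319 mod 8 = 7, (2/17319) = +1; sign now -1; continue with (5003/17319)
flip (5003/17319) -> (17319/5003): both odd, 5003 mod 4 = 3, 17319 mod 4 = 3, so the flip contributes -1; sign now +1
(17319/5003): 17319 mod 5003 = 2310, so (17319/5003) = (2310/5003)
factor out 2^1: 2310 = 2^1·1155; with 5003 mod 8 = 3, (2/5003) = -1; sign now -1; continue with (1155/5003)
flip (1155/5003) -> (5003/1155): both odd, 1155 mod 4 = 3, 5003 mod 4 = 3, so the flip contributes -1; sign now +1
(5003/1155): 5003 mod 1155 = 383, so (5003/1155) = (383/1155)
flip (383/1155) -> (1155/383): both odd, 383 mod 4 = 3, 1155 mod 4 = 3, so the flip contributes -1; sign now -1
(1155/383): 1155 mod 383 = 6, so (1155/383) = (6/383)
factor out 2^1: 6 = 2^1·3; with 383 mod 8 = 7, (2/383) = +1; sign now -1; continue with (3/383)
flip (3/383) -> (383/3): both odd, 3 mod 4 = 3, 383 mod 4 = 3, so the flip contributes -1; sign now +1
(383/3): 383 mod 3 = 2, so (383/3) = (2/3)
factor out 2^1: 2 = 2^1·1; with 3 mod 8 = 3, (2/3) = -1; sign now -1; continue with (1/3)
reached (1/3) = 1, so the symbol is -1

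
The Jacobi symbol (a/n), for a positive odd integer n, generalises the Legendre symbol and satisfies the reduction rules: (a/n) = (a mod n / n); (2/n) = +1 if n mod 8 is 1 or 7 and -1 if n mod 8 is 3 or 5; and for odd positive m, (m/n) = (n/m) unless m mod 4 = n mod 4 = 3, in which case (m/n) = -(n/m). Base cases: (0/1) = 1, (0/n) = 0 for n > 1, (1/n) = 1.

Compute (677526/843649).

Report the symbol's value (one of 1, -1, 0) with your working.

1

factor out 2^1: 677526 = 2^1·338763; with 843649 mod 8 = 1, (2/843649) = +1; sign now +1; continue with (338763/843649)
flip (338763/843649) -> (843649/338763): both odd, 338763 mod 4 = 3, 843649 mod 4 = 1, so the flip contributes +1; sign now +1
(843649/338763): 843649 mod 338763 = 166123, so (843649/338763) = (166123/338763)
flip (166123/338763) -> (338763/166123): both odd, 166123 mod 4 = 3, 338763 mod 4 = 3, so the flip contributes -1; sign now -1
(338763/166123): 338763 mod 166123 = 6517, so (338763/166123) = (6517/166123)
flip (6517/166123) -> (166123/6517): both odd, 6517 mod 4 = 1, 166123 mod 4 = 3, so the flip contributes +1; sign now -1
(166123/6517): 166123 mod 6517 = 3198, so (166123/6517) = (3198/6517)
factor out 2^1: 3198 = 2^1·1599; with 6517 mod 8 = 5, (2/6517) = -1; sign now +1; continue with (1599/6517)
flip (1599/6517) -> (6517/1599): both odd, 1599 mod 4 = 3, 6517 mod 4 = 1, so the flip contributes +1; sign now +1
(6517/1599): 6517 mod 1599 = 121, so (6517/1599) = (121/1599)
flip (121/1599) -> (1599/121): both odd, 121 mod 4 = 1, 1599 mod 4 = 3, so the flip contributes +1; sign now +1
(1599/121): 1599 mod 121 = 26, so (1599/121) = (26/121)
factor out 2^1: 26 = 2^1·13; with 121 mod 8 = 1, (2/121) = +1; sign now +1; continue with (13/121)
flip (13/121) -> (121/13): both odd, 13 mod 4 = 1, 121 mod 4 = 1, so the flip contributes +1; sign now +1
(121/13): 121 mod 13 = 4, so (121/13) = (4/13)
factor out 2^2: 4 = 2^2·1; with 13 mod 8 = 5, (2/13) = -1; sign now +1; continue with (1/13)
reached (1/13) = 1, so the symbol is +1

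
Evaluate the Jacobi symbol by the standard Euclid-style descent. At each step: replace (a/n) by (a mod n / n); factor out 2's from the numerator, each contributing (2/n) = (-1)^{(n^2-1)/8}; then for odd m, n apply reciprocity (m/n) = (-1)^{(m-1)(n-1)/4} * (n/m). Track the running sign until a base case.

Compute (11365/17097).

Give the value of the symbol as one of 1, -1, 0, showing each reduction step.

reciprocity: (11365/17097) = +1·(17097/11365) since 11365 mod 4 = 1, 17097 mod 4 = 1; sign now +1
(17097/11365) = (5732/11365)   [reduce mod 11365]
5732 = 2^2·1433; (2/11365) = -1 since 11365 mod 8 = 5, so (5732/11365) = (-1)^2·(1433/11365); sign now +1
reciprocity: (1433/11365) = +1·(11365/1433) since 1433 mod 4 = 1, 11365 mod 4 = 1; sign now +1
(11365/1433) = (1334/1433)   [reduce mod 1433]
1334 = 2^1·667; (2/1433) = +1 since 1433 mod 8 = 1, so (1334/1433) = (+1)^1·(667/1433); sign now +1
reciprocity: (667/1433) = +1·(1433/667) since 667 mod 4 = 3, 1433 mod 4 = 1; sign now +1
(1433/667) = (99/667)   [reduce mod 667]
reciprocity: (99/667) = -1·(667/99) since 99 mod 4 = 3, 667 mod 4 = 3; sign now -1
(667/99) = (73/99)   [reduce mod 99]
reciprocity: (73/99) = +1·(99/73) since 73 mod 4 = 1, 99 mod 4 = 3; sign now -1
(99/73) = (26/73)   [reduce mod 73]
26 = 2^1·13; (2/73) = +1 since 73 mod 8 = 1, so (26/73) = (+1)^1·(13/73); sign now -1
reciprocity: (13/73) = +1·(73/13) since 13 mod 4 = 1, 73 mod 4 = 1; sign now -1
(73/13) = (8/13)   [reduce mod 13]
8 = 2^3·1; (2/13) = -1 since 13 mod 8 = 5, so (8/13) = (-1)^3·(1/13); sign now +1
(1/13) = 1; final value = sign = +1

1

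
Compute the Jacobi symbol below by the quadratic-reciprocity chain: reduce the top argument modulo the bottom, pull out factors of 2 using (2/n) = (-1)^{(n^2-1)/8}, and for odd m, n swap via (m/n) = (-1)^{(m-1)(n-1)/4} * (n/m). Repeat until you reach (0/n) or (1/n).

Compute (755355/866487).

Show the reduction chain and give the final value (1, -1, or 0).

0

reciprocity: (755355/866487) = -1·(866487/755355) since 755355 mod 4 = 3, 866487 mod 4 = 3; sign now -1
(866487/755355) = (111132/755355)   [reduce mod 755355]
111132 = 2^2·27783; (2/755355) = -1 since 755355 mod 8 = 3, so (111132/755355) = (-1)^2·(27783/755355); sign now -1
reciprocity: (27783/755355) = -1·(755355/27783) since 27783 mod 4 = 3, 755355 mod 4 = 3; sign now +1
(755355/27783) = (5214/27783)   [reduce mod 27783]
5214 = 2^1·2607; (2/27783) = +1 since 27783 mod 8 = 7, so (5214/27783) = (+1)^1·(2607/27783); sign now +1
reciprocity: (2607/27783) = -1·(27783/2607) since 2607 mod 4 = 3, 27783 mod 4 = 3; sign now -1
(27783/2607) = (1713/2607)   [reduce mod 2607]
reciprocity: (1713/2607) = +1·(2607/1713) since 1713 mod 4 = 1, 2607 mod 4 = 3; sign now -1
(2607/1713) = (894/1713)   [reduce mod 1713]
894 = 2^1·447; (2/1713) = +1 since 1713 mod 8 = 1, so (894/1713) = (+1)^1·(447/1713); sign now -1
reciprocity: (447/1713) = +1·(1713/447) since 447 mod 4 = 3, 1713 mod 4 = 1; sign now -1
(1713/447) = (372/447)   [reduce mod 447]
372 = 2^2·93; (2/447) = +1 since 447 mod 8 = 7, so (372/447) = (+1)^2·(93/447); sign now -1
reciprocity: (93/447) = +1·(447/93) since 93 mod 4 = 1, 447 mod 4 = 3; sign now -1
(447/93) = (75/93)   [reduce mod 93]
reciprocity: (75/93) = +1·(93/75) since 75 mod 4 = 3, 93 mod 4 = 1; sign now -1
(93/75) = (18/75)   [reduce mod 75]
18 = 2^1·9; (2/75) = -1 since 75 mod 8 = 3, so (18/75) = (-1)^1·(9/75); sign now +1
reciprocity: (9/75) = +1·(75/9) since 9 mod 4 = 1, 75 mod 4 = 3; sign now +1
(75/9) = (3/9)   [reduce mod 9]
reciprocity: (3/9) = +1·(9/3) since 3 mod 4 = 3, 9 mod 4 = 1; sign now +1
(9/3) = (0/3)   [reduce mod 3]
(0/3) = 0   [gcd(a, n) > 1]; final value = 0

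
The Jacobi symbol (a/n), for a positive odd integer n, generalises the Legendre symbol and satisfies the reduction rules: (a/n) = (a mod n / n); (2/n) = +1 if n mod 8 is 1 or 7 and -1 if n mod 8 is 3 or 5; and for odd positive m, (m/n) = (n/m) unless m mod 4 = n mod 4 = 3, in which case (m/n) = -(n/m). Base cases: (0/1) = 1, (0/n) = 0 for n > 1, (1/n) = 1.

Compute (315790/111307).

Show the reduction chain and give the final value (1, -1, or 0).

(315790/111307) = (93176/111307)   [reduce mod 111307]
93176 = 2^3·11647; (2/111307) = -1 since 111307 mod 8 = 3, so (93176/111307) = (-1)^3·(11647/111307); sign now -1
reciprocity: (11647/111307) = -1·(111307/11647) since 11647 mod 4 = 3, 111307 mod 4 = 3; sign now +1
(111307/11647) = (6484/11647)   [reduce mod 11647]
6484 = 2^2·1621; (2/11647) = +1 since 11647 mod 8 = 7, so (6484/11647) = (+1)^2·(1621/11647); sign now +1
reciprocity: (1621/11647) = +1·(11647/1621) since 1621 mod 4 = 1, 11647 mod 4 = 3; sign now +1
(11647/1621) = (300/1621)   [reduce mod 1621]
300 = 2^2·75; (2/1621) = -1 since 1621 mod 8 = 5, so (300/1621) = (-1)^2·(75/1621); sign now +1
reciprocity: (75/1621) = +1·(1621/75) since 75 mod 4 = 3, 1621 mod 4 = 1; sign now +1
(1621/75) = (46/75)   [reduce mod 75]
46 = 2^1·23; (2/75) = -1 since 75 mod 8 = 3, so (46/75) = (-1)^1·(23/75); sign now -1
reciprocity: (23/75) = -1·(75/23) since 23 mod 4 = 3, 75 mod 4 = 3; sign now +1
(75/23) = (6/23)   [reduce mod 23]
6 = 2^1·3; (2/23) = +1 since 23 mod 8 = 7, so (6/23) = (+1)^1·(3/23); sign now +1
reciprocity: (3/23) = -1·(23/3) since 3 mod 4 = 3, 23 mod 4 = 3; sign now -1
(23/3) = (2/3)   [reduce mod 3]
2 = 2^1·1; (2/3) = -1 since 3 mod 8 = 3, so (2/3) = (-1)^1·(1/3); sign now +1
(1/3) = 1; final value = sign = +1

1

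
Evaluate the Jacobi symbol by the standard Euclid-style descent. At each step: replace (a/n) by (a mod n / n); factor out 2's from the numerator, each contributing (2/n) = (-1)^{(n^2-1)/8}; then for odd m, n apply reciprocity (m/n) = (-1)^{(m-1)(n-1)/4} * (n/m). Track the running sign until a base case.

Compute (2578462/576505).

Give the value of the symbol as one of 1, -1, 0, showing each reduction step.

-1

(2578462/576505): 2578462 mod 576505 = 272442, so (2578462/576505) = (272442/576505)
factor out 2^1: 272442 = 2^1·136221; with 576505 mod 8 = 1, (2/576505) = +1; sign now +1; continue with (136221/576505)
flip (136221/576505) -> (576505/136221): both odd, 136221 mod 4 = 1, 576505 mod 4 = 1, so the flip contributes +1; sign now +1
(576505/136221): 576505 mod 136221 = 31621, so (576505/136221) = (31621/136221)
flip (31621/136221) -> (136221/31621): both odd, 31621 mod 4 = 1, 136221 mod 4 = 1, so the flip contributes +1; sign now +1
(136221/31621): 136221 mod 31621 = 9737, so (136221/31621) = (9737/31621)
flip (9737/31621) -> (31621/9737): both odd, 9737 mod 4 = 1, 31621 mod 4 = 1, so the flip contributes +1; sign now +1
(31621/9737): 31621 mod 9737 = 2410, so (31621/9737) = (2410/9737)
factor out 2^1: 2410 = 2^1·1205; with 9737 mod 8 = 1, (2/9737) = +1; sign now +1; continue with (1205/9737)
flip (1205/9737) -> (9737/1205): both odd, 1205 mod 4 = 1, 9737 mod 4 = 1, so the flip contributes +1; sign now +1
(9737/1205): 9737 mod 1205 = 97, so (9737/1205) = (97/1205)
flip (97/1205) -> (1205/97): both odd, 97 mod 4 = 1, 1205 mod 4 = 1, so the flip contributes +1; sign now +1
(1205/97): 1205 mod 97 = 41, so (1205/97) = (41/97)
flip (41/97) -> (97/41): both odd, 41 mod 4 = 1, 97 mod 4 = 1, so the flip contributes +1; sign now +1
(97/41): 97 mod 41 = 15, so (97/41) = (15/41)
flip (15/41) -> (41/15): both odd, 15 mod 4 = 3, 41 mod 4 = 1, so the flip contributes +1; sign now +1
(41/15): 41 mod 15 = 11, so (41/15) = (11/15)
flip (11/15) -> (15/11): both odd, 11 mod 4 = 3, 15 mod 4 = 3, so the flip contributes -1; sign now -1
(15/11): 15 mod 11 = 4, so (15/11) = (4/11)
factor out 2^2: 4 = 2^2·1; with 11 mod 8 = 3, (2/11) = -1; sign now -1; continue with (1/11)
reached (1/11) = 1, so the symbol is -1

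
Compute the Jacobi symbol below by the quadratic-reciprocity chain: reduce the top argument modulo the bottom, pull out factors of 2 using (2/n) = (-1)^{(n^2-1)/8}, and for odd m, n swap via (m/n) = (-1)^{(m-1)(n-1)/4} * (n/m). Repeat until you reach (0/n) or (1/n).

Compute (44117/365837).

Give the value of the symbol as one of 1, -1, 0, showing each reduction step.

reciprocity: (44117/365837) = +1·(365837/44117) since 44117 mod 4 = 1, 365837 mod 4 = 1; sign now +1
(365837/44117) = (12901/44117)   [reduce mod 44117]
reciprocity: (12901/44117) = +1·(44117/12901) since 12901 mod 4 = 1, 44117 mod 4 = 1; sign now +1
(44117/12901) = (5414/12901)   [reduce mod 12901]
5414 = 2^1·2707; (2/12901) = -1 since 12901 mod 8 = 5, so (5414/12901) = (-1)^1·(2707/12901); sign now -1
reciprocity: (2707/12901) = +1·(12901/2707) since 2707 mod 4 = 3, 12901 mod 4 = 1; sign now -1
(12901/2707) = (2073/2707)   [reduce mod 2707]
reciprocity: (2073/2707) = +1·(2707/2073) since 2073 mod 4 = 1, 2707 mod 4 = 3; sign now -1
(2707/2073) = (634/2073)   [reduce mod 2073]
634 = 2^1·317; (2/2073) = +1 since 2073 mod 8 = 1, so (634/2073) = (+1)^1·(317/2073); sign now -1
reciprocity: (317/2073) = +1·(2073/317) since 317 mod 4 = 1, 2073 mod 4 = 1; sign now -1
(2073/317) = (171/317)   [reduce mod 317]
reciprocity: (171/317) = +1·(317/171) since 171 mod 4 = 3, 317 mod 4 = 1; sign now -1
(317/171) = (146/171)   [reduce mod 171]
146 = 2^1·73; (2/171) = -1 since 171 mod 8 = 3, so (146/171) = (-1)^1·(73/171); sign now +1
reciprocity: (73/171) = +1·(171/73) since 73 mod 4 = 1, 171 mod 4 = 3; sign now +1
(171/73) = (25/73)   [reduce mod 73]
reciprocity: (25/73) = +1·(73/25) since 25 mod 4 = 1, 73 mod 4 = 1; sign now +1
(73/25) = (23/25)   [reduce mod 25]
reciprocity: (23/25) = +1·(25/23) since 23 mod 4 = 3, 25 mod 4 = 1; sign now +1
(25/23) = (2/23)   [reduce mod 23]
2 = 2^1·1; (2/23) = +1 since 23 mod 8 = 7, so (2/23) = (+1)^1·(1/23); sign now +1
(1/23) = 1; final value = sign = +1

1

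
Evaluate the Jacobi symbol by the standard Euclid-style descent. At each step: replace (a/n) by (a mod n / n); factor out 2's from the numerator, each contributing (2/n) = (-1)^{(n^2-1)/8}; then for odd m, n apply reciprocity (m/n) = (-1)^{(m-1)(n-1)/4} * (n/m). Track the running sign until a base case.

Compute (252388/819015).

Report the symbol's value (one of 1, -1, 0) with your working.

-1

252388 = 2^2·63097; (2/819015) = +1 since 819015 mod 8 = 7, so (252388/819015) = (+1)^2·(63097/819015); sign now +1
reciprocity: (63097/819015) = +1·(819015/63097) since 63097 mod 4 = 1, 819015 mod 4 = 3; sign now +1
(819015/63097) = (61851/63097)   [reduce mod 63097]
reciprocity: (61851/63097) = +1·(63097/61851) since 61851 mod 4 = 3, 63097 mod 4 = 1; sign now +1
(63097/61851) = (1246/61851)   [reduce mod 61851]
1246 = 2^1·623; (2/61851) = -1 since 61851 mod 8 = 3, so (1246/61851) = (-1)^1·(623/61851); sign now -1
reciprocity: (623/61851) = -1·(61851/623) since 623 mod 4 = 3, 61851 mod 4 = 3; sign now +1
(61851/623) = (174/623)   [reduce mod 623]
174 = 2^1·87; (2/623) = +1 since 623 mod 8 = 7, so (174/623) = (+1)^1·(87/623); sign now +1
reciprocity: (87/623) = -1·(623/87) since 87 mod 4 = 3, 623 mod 4 = 3; sign now -1
(623/87) = (14/87)   [reduce mod 87]
14 = 2^1·7; (2/87) = +1 since 87 mod 8 = 7, so (14/87) = (+1)^1·(7/87); sign now -1
reciprocity: (7/87) = -1·(87/7) since 7 mod 4 = 3, 87 mod 4 = 3; sign now +1
(87/7) = (3/7)   [reduce mod 7]
reciprocity: (3/7) = -1·(7/3) since 3 mod 4 = 3, 7 mod 4 = 3; sign now -1
(7/3) = (1/3)   [reduce mod 3]
(1/3) = 1; final value = sign = -1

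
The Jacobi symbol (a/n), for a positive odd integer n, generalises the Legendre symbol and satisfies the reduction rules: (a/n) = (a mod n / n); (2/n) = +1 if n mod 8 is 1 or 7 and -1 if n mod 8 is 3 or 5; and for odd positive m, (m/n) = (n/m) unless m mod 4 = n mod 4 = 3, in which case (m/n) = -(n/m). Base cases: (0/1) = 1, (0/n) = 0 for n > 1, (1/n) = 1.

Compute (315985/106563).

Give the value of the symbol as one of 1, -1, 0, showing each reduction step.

-1

(315985/106563): 315985 mod 106563 = 102859, so (315985/106563) = (102859/106563)
flip (102859/106563) -> (106563/102859): both odd, 102859 mod 4 = 3, 106563 mod 4 = 3, so the flip contributes -1; sign now -1
(106563/102859): 106563 mod 102859 = 3704, so (106563/102859) = (3704/102859)
factor out 2^3: 3704 = 2^3·463; with 102859 mod 8 = 3, (2/102859) = -1; sign now +1; continue with (463/102859)
flip (463/102859) -> (102859/463): both odd, 463 mod 4 = 3, 102859 mod 4 = 3, so the flip contributes -1; sign now -1
(102859/463): 102859 mod 463 = 73, so (102859/463) = (73/463)
flip (73/463) -> (463/73): both odd, 73 mod 4 = 1, 463 mod 4 = 3, so the flip contributes +1; sign now -1
(463/73): 463 mod 73 = 25, so (463/73) = (25/73)
flip (25/73) -> (73/25): both odd, 25 mod 4 = 1, 73 mod 4 = 1, so the flip contributes +1; sign now -1
(73/25): 73 mod 25 = 23, so (73/25) = (23/25)
flip (23/25) -> (25/23): both odd, 23 mod 4 = 3, 25 mod 4 = 1, so the flip contributes +1; sign now -1
(25/23): 25 mod 23 = 2, so (25/23) = (2/23)
factor out 2^1: 2 = 2^1·1; with 23 mod 8 = 7, (2/23) = +1; sign now -1; continue with (1/23)
reached (1/23) = 1, so the symbol is -1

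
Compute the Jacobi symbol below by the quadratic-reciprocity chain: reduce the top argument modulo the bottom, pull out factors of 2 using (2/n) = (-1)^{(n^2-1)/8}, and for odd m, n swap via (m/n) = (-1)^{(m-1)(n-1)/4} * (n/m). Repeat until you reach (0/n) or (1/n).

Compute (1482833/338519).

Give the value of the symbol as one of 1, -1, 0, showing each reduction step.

(1482833/338519) = (128757/338519)   [reduce mod 338519]
reciprocity: (128757/338519) = +1·(338519/128757) since 128757 mod 4 = 1, 338519 mod 4 = 3; sign now +1
(338519/128757) = (81005/128757)   [reduce mod 128757]
reciprocity: (81005/128757) = +1·(128757/81005) since 81005 mod 4 = 1, 128757 mod 4 = 1; sign now +1
(128757/81005) = (47752/81005)   [reduce mod 81005]
47752 = 2^3·5969; (2/81005) = -1 since 81005 mod 8 = 5, so (47752/81005) = (-1)^3·(5969/81005); sign now -1
reciprocity: (5969/81005) = +1·(81005/5969) since 5969 mod 4 = 1, 81005 mod 4 = 1; sign now -1
(81005/5969) = (3408/5969)   [reduce mod 5969]
3408 = 2^4·213; (2/5969) = +1 since 5969 mod 8 = 1, so (3408/5969) = (+1)^4·(213/5969); sign now -1
reciprocity: (213/5969) = +1·(5969/213) since 213 mod 4 = 1, 5969 mod 4 = 1; sign now -1
(5969/213) = (5/213)   [reduce mod 213]
reciprocity: (5/213) = +1·(213/5) since 5 mod 4 = 1, 213 mod 4 = 1; sign now -1
(213/5) = (3/5)   [reduce mod 5]
reciprocity: (3/5) = +1·(5/3) since 3 mod 4 = 3, 5 mod 4 = 1; sign now -1
(5/3) = (2/3)   [reduce mod 3]
2 = 2^1·1; (2/3) = -1 since 3 mod 8 = 3, so (2/3) = (-1)^1·(1/3); sign now +1
(1/3) = 1; final value = sign = +1

1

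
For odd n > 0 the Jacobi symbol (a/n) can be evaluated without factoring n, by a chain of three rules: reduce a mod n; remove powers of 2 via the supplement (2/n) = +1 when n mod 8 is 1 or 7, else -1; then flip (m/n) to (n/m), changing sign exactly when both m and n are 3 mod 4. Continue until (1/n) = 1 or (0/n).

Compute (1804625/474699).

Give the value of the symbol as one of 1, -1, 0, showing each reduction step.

1

(1804625/474699): 1804625 mod 474699 = 380528, so (1804625/474699) = (380528/474699)
factor out 2^4: 380528 = 2^4·23783; with 474699 mod 8 = 3, (2/474699) = -1; sign now +1; continue with (23783/474699)
flip (23783/474699) -> (474699/23783): both odd, 23783 mod 4 = 3, 474699 mod 4 = 3, so the flip contributes -1; sign now -1
(474699/23783): 474699 mod 23783 = 22822, so (474699/23783) = (22822/23783)
factor out 2^1: 22822 = 2^1·11411; with 23783 mod 8 = 7, (2/23783) = +1; sign now -1; continue with (11411/23783)
flip (11411/23783) -> (23783/11411): both odd, 11411 mod 4 = 3, 23783 mod 4 = 3, so the flip contributes -1; sign now +1
(23783/11411): 23783 mod 11411 = 961, so (23783/11411) = (961/11411)
flip (961/11411) -> (11411/961): both odd, 961 mod 4 = 1, 11411 mod 4 = 3, so the flip contributes +1; sign now +1
(11411/961): 11411 mod 961 = 840, so (11411/961) = (840/961)
factor out 2^3: 840 = 2^3·105; with 961 mod 8 = 1, (2/961) = +1; sign now +1; continue with (105/961)
flip (105/961) -> (961/105): both odd, 105 mod 4 = 1, 961 mod 4 = 1, so the flip contributes +1; sign now +1
(961/105): 961 mod 105 = 16, so (961/105) = (16/105)
factor out 2^4: 16 = 2^4·1; with 105 mod 8 = 1, (2/105) = +1; sign now +1; continue with (1/105)
reached (1/105) = 1, so the symbol is +1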